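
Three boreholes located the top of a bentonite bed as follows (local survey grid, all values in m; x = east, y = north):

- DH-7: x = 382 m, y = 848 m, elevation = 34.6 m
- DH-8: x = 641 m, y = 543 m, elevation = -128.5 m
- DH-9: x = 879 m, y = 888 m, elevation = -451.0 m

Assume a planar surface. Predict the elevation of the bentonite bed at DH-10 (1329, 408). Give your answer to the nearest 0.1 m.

Let the plane be z = a·x + b·y + c.
DH-8−DH-7: 259a − 305b = −163.1;  DH-9−DH-7: 497a + 40b = −485.6.
Solving gives a = −0.954843, b = −0.276080.
Then c = 34.6 − a·382 − b·848 = 633.47.
At (1329, 408): z = −1269.0 − 112.6 + 633.47 = -748.2 m.

-748.2 m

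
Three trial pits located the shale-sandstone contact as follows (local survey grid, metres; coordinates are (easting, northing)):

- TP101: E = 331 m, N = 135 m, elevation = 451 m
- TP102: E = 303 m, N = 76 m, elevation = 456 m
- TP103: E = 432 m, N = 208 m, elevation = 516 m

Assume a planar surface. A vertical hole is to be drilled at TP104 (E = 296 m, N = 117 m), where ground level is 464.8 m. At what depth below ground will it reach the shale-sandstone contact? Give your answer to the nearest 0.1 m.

40.7 m

Two edge vectors: TP101→TP102 = (-28, -59, 5), TP101→TP103 = (101, 73, 65).
Normal n = (TP101→TP102) × (TP101→TP103) = (-4200, 2325, 3915).
So ∂z/∂E = −n_x/n_z = 1.07280 and ∂z/∂N = −n_y/n_z = −0.59387.
Intercept c from TP101: 451 − 355.10 + 80.17 = 176.08.
At (296, 117): z_contact = 317.55 − 69.48 + 176.08 = 424.14 m.
Depth below ground = 464.8 − 424.14 = 40.7 m.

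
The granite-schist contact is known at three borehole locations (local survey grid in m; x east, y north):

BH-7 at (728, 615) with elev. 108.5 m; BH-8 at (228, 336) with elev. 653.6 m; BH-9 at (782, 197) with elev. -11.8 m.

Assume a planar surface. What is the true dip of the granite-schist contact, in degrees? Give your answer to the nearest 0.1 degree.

Let the plane be z = a·x + b·y + c.
BH-8−BH-7: −500a − 279b = 545.1;  BH-9−BH-7: 54a − 418b = −120.3.
Solving gives a = −1.16669, b = 0.13708.
Gradient magnitude |∇z| = √(a² + b²) = √(1.36116 + 0.01879) = 1.17472.
True dip = arctan(1.17472) = 49.6°, dipping toward E (azimuth ≈ 097°).

49.6°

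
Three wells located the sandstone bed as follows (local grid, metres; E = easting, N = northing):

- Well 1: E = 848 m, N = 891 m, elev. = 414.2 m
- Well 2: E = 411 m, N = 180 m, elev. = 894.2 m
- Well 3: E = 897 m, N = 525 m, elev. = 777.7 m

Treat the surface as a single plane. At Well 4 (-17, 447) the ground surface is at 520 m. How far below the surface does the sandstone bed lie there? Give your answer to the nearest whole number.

Two edge vectors: Well 1→Well 2 = (-437, -711, 480), Well 1→Well 3 = (49, -366, 363.5).
Normal n = (Well 1→Well 2) × (Well 1→Well 3) = (-82768.5, 182369.5, 194781).
So ∂z/∂E = −n_x/n_z = 0.42493 and ∂z/∂N = −n_y/n_z = −0.93628.
Intercept c from Well 1: 414.2 − 360.34 + 834.23 = 888.08.
At (-17, 447): z_contact = −7.2 − 418.5 + 888.08 = 462.3 m.
Depth below ground = 520 − 462.3 = 58 m.

58 m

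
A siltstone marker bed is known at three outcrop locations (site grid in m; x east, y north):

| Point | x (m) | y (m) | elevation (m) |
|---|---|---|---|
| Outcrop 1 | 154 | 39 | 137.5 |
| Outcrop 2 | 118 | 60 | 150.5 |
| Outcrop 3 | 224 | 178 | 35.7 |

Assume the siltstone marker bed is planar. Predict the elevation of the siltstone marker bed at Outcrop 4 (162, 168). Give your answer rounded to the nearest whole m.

78 m

Let the plane be z = a·x + b·y + c.
Outcrop 2−Outcrop 1: −36a + 21b = 13;  Outcrop 3−Outcrop 1: 70a + 139b = −101.8.
Solving gives a = −0.60933, b = −0.42552.
Then c = 137.5 − a·154 − b·39 = 247.93.
At (162, 168): z = −98.7 − 71.5 + 247.93 = 77.7 m.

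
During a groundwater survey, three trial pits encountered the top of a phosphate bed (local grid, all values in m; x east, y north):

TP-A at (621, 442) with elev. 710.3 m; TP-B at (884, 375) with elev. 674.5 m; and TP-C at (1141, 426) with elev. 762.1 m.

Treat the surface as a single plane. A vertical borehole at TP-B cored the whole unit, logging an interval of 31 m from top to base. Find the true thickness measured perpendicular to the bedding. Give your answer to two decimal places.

Let the plane be z = a·x + b·y + c.
TP-B−TP-A: 263a − 67b = −35.8;  TP-C−TP-A: 520a − 16b = 51.8.
Solving gives a = 0.13200, b = 1.05247.
|∇z| = √(a²+b²) = 1.06072, so dip δ = arctan(1.06072) = 46.69°.
True thickness = vertical thickness × cos δ = 31 × cos 46.69° = 21.27 m.

21.27 m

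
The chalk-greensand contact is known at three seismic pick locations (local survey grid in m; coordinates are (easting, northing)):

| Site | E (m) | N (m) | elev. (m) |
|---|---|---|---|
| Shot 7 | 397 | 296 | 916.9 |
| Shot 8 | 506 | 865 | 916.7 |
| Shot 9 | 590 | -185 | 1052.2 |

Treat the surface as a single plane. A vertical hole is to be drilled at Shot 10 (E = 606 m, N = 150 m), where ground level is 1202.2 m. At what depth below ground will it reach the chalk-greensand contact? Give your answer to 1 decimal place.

Two edge vectors: Shot 7→Shot 8 = (109, 569, -0.2), Shot 7→Shot 9 = (193, -481, 135.3).
Normal n = (Shot 7→Shot 8) × (Shot 7→Shot 9) = (76889.5, -14786.3, -162246).
So ∂z/∂E = −n_x/n_z = 0.47391 and ∂z/∂N = −n_y/n_z = −0.09114.
Intercept c from Shot 7: 916.9 − 188.14 + 26.98 = 755.73.
At (606, 150): z_contact = 287.19 − 13.67 + 755.73 = 1029.25 m.
Depth below ground = 1202.2 − 1029.25 = 172.9 m.

172.9 m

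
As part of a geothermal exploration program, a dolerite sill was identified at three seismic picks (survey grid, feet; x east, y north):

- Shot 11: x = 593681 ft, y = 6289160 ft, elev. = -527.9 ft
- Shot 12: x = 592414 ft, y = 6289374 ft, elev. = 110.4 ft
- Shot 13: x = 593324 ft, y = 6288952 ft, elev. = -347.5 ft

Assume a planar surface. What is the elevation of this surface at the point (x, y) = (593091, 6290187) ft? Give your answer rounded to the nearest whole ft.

-233 ft

Two edge vectors: Shot 11→Shot 12 = (-1267, 214, 638.3), Shot 11→Shot 13 = (-357, -208, 180.4).
Normal n = (Shot 11→Shot 12) × (Shot 11→Shot 13) = (171372, 693.7, 339934).
So ∂z/∂x = −n_x/n_z = −0.50413316 and ∂z/∂y = −n_y/n_z = −0.00204069.
Intercept c from Shot 11: -527.9 + 299294.28 + 12834.23 = 311600.60.
At (593091, 6290187): z = −298996.8 − 12836.3 + 311600.60 = -232.6 ft.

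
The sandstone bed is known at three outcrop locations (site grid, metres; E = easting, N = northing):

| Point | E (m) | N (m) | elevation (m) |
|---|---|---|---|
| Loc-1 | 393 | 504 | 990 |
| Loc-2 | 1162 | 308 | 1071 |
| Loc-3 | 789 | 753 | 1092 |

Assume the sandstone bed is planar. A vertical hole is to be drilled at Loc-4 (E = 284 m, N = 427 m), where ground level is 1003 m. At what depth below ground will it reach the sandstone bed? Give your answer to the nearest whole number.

43 m

Two edge vectors: Loc-1→Loc-2 = (769, -196, 81), Loc-1→Loc-3 = (396, 249, 102).
Normal n = (Loc-1→Loc-2) × (Loc-1→Loc-3) = (-40161, -46362, 269097).
So ∂z/∂E = −n_x/n_z = 0.14924 and ∂z/∂N = −n_y/n_z = 0.17229.
Intercept c from Loc-1: 990 − 58.65 − 86.83 = 844.51.
At (284, 427): z_contact = 42.4 + 73.6 + 844.51 = 960.5 m.
Depth below ground = 1003 − 960.5 = 43 m.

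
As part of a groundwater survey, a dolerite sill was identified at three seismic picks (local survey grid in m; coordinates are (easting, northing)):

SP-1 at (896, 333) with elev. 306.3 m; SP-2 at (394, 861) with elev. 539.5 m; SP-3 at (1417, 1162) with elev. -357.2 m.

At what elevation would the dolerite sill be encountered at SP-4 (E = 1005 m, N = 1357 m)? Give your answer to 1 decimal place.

Let the plane be z = a·E + b·N + c.
SP-2−SP-1: −502a + 528b = 233.2;  SP-3−SP-1: 521a + 829b = −663.5.
Solving gives a = −0.786479, b = −0.306085.
Then c = 306.3 − a·896 − b·333 = 1112.91.
At (1005, 1357): z = −790.4 − 415.4 + 1112.91 = -92.9 m.

-92.9 m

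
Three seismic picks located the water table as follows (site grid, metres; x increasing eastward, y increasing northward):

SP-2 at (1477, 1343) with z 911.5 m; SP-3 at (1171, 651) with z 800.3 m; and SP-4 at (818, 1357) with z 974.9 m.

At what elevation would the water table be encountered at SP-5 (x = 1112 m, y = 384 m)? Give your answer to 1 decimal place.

Two edge vectors: SP-2→SP-3 = (-306, -692, -111.2), SP-2→SP-4 = (-659, 14, 63.4).
Normal n = (SP-2→SP-3) × (SP-2→SP-4) = (-42316, 92681.2, -460312).
So ∂z/∂x = −n_x/n_z = −0.091929 and ∂z/∂y = −n_y/n_z = 0.201344.
Intercept c from SP-2: 911.5 + 135.78 − 270.41 = 776.87.
At (1112, 384): z = −102.2 + 77.3 + 776.87 = 752.0 m.

752.0 m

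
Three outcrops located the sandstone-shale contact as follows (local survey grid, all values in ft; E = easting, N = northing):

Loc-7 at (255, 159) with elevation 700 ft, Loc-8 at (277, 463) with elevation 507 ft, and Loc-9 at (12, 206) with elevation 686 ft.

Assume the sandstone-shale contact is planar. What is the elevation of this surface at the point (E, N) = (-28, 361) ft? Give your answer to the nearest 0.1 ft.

590.9 ft

Let the plane be z = a·E + b·N + c.
Loc-8−Loc-7: 22a + 304b = −193;  Loc-9−Loc-7: −243a + 47b = −14.
Solving gives a = −0.06428, b = −0.63022.
Then c = 700 − a·255 − b·159 = 816.60.
At (-28, 361): z = 1.8 − 227.5 + 816.60 = 590.9 ft.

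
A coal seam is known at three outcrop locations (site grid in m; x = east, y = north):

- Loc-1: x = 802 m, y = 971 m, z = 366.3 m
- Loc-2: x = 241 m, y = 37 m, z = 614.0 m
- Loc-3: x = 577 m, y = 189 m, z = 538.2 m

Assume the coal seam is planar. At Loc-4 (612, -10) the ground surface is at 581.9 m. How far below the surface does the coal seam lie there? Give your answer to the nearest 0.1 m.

Two edge vectors: Loc-1→Loc-2 = (-561, -934, 247.7), Loc-1→Loc-3 = (-225, -782, 171.9).
Normal n = (Loc-1→Loc-2) × (Loc-1→Loc-3) = (33146.8, 40703.4, 228552).
So ∂z/∂x = −n_x/n_z = −0.14503 and ∂z/∂y = −n_y/n_z = −0.17809.
Intercept c from Loc-1: 366.3 + 116.31 + 172.93 = 655.54.
At (612, -10): z_contact = −88.76 + 1.78 + 655.54 = 568.56 m.
Depth below ground = 581.9 − 568.56 = 13.3 m.

13.3 m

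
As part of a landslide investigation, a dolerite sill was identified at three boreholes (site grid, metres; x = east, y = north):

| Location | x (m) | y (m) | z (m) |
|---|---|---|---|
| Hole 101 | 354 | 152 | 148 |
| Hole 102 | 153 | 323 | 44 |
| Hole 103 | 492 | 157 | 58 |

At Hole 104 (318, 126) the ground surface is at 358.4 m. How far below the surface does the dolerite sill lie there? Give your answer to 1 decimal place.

Two edge vectors: Hole 101→Hole 102 = (-201, 171, -104), Hole 101→Hole 103 = (138, 5, -90).
Normal n = (Hole 101→Hole 102) × (Hole 101→Hole 103) = (-14870, -32442, -24603).
So ∂z/∂x = −n_x/n_z = −0.60440 and ∂z/∂y = −n_y/n_z = −1.31862.
Intercept c from Hole 101: 148 + 213.96 + 200.43 = 562.39.
At (318, 126): z_contact = −192.20 − 166.15 + 562.39 = 204.04 m.
Depth below ground = 358.4 − 204.04 = 154.4 m.

154.4 m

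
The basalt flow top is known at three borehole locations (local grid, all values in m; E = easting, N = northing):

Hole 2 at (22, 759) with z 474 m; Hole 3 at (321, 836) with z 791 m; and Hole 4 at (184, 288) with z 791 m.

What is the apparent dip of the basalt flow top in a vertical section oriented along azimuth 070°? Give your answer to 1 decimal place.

Two edge vectors: Hole 2→Hole 3 = (299, 77, 317), Hole 2→Hole 4 = (162, -471, 317).
Normal n = (Hole 2→Hole 3) × (Hole 2→Hole 4) = (173716, -43429, -153303).
So ∂z/∂E = −n_x/n_z = 1.13315 and ∂z/∂N = −n_y/n_z = −0.28329.
Unit vector along 070° is (sin 70°, cos 70°) = (0.9397, 0.3420).
Slope in that direction = a·(0.9397) + b·(0.3420) = 0.96793.
Apparent dip = arctan|0.96793| = 44.1° (true dip is 49.4°, so apparent ≤ true as expected).

44.1°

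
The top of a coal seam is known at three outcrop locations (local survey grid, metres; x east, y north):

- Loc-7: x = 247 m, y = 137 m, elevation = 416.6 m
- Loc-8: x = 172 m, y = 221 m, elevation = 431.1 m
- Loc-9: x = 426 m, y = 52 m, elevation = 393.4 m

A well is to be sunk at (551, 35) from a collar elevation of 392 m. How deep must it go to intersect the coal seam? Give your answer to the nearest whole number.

Two edge vectors: Loc-7→Loc-8 = (-75, 84, 14.5), Loc-7→Loc-9 = (179, -85, -23.2).
Normal n = (Loc-7→Loc-8) × (Loc-7→Loc-9) = (-716.3, 855.5, -8661).
So ∂z/∂x = −n_x/n_z = −0.08270 and ∂z/∂y = −n_y/n_z = 0.09878.
Intercept c from Loc-7: 416.6 + 20.43 − 13.53 = 423.50.
At (551, 35): z_contact = −45.6 + 3.5 + 423.50 = 381.4 m.
Depth below ground = 392 − 381.4 = 11 m.

11 m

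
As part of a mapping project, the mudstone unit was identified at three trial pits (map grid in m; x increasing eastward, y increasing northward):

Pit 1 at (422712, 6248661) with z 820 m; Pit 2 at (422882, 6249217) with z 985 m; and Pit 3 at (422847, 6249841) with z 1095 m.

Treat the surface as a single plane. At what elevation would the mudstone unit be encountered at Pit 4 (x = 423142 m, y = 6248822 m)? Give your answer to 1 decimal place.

Let the plane be z = a·x + b·y + c.
Pit 2−Pit 1: 170a + 556b = 165;  Pit 3−Pit 1: 135a + 1180b = 275.
Solving gives a = 0.332961606, b = 0.194957782.
Then c = 820 − a·422712 − b·6248661 = −1358151.96.
At (423142, 6248822): z = 140890.0 + 1218256.5 − 1358151.96 = 994.6 m.

994.6 m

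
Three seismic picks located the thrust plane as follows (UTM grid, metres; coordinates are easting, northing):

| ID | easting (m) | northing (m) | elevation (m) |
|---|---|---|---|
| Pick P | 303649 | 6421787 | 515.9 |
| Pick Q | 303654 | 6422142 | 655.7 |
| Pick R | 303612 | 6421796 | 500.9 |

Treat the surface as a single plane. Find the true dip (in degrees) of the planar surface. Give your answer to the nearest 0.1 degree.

32.3°

Let the plane be z = a·easting + b·northing + c.
Pick Q−Pick P: 5a + 355b = 139.8;  Pick R−Pick P: −37a + 9b = −15.
Solving gives a = 0.49948, b = 0.38677.
Gradient magnitude |∇z| = √(a² + b²) = √(0.24948 + 0.14959) = 0.63172.
True dip = arctan(0.63172) = 32.3°, dipping toward SW (azimuth ≈ 232°).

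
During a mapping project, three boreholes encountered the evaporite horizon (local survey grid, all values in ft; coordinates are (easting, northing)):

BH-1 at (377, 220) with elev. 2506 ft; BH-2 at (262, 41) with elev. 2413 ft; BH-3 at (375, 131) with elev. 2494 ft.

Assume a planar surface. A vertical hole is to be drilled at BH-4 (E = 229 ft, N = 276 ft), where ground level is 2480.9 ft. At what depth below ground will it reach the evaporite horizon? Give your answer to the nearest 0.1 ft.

60.0 ft

Let the plane be z = a·E + b·N + c.
BH-2−BH-1: −115a − 179b = −93;  BH-3−BH-1: −2a − 89b = −12.
Solving gives a = 0.62053, b = 0.12089.
Then c = 2506 − a·377 − b·220 = 2245.46.
At (229, 276): z_contact = 142.10 + 33.36 + 2245.46 = 2420.93 ft.
Depth below ground = 2480.9 − 2420.93 = 60.0 ft.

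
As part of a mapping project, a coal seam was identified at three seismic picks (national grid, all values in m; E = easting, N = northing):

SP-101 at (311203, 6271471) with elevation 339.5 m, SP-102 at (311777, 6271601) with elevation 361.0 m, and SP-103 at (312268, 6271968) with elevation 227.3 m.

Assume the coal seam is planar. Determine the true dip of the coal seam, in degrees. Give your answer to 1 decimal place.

Let the plane be z = a·E + b·N + c.
SP-102−SP-101: 574a + 130b = 21.5;  SP-103−SP-101: 1065a + 497b = −112.2.
Solving gives a = 0.17212, b = −0.59458.
Gradient magnitude |∇z| = √(a² + b²) = √(0.02962 + 0.35352) = 0.61899.
True dip = arctan(0.61899) = 31.8°, dipping toward NNW (azimuth ≈ 344°).

31.8°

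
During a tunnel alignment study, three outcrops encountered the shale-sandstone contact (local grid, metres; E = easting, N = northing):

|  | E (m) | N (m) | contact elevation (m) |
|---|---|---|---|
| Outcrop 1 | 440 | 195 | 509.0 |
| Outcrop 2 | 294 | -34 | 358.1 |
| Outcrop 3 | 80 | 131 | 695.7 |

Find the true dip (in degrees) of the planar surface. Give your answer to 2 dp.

52.99°

Two edge vectors: Outcrop 1→Outcrop 2 = (-146, -229, -150.9), Outcrop 1→Outcrop 3 = (-360, -64, 186.7).
Normal n = (Outcrop 1→Outcrop 2) × (Outcrop 1→Outcrop 3) = (-52411.9, 81582.2, -73096).
So ∂z/∂E = −n_x/n_z = −0.71703 and ∂z/∂N = −n_y/n_z = 1.11610.
Gradient magnitude |∇z| = √(a² + b²) = √(0.51413 + 1.24567) = 1.32658.
True dip = arctan(1.32658) = 52.99°, dipping toward SSE (azimuth ≈ 147°).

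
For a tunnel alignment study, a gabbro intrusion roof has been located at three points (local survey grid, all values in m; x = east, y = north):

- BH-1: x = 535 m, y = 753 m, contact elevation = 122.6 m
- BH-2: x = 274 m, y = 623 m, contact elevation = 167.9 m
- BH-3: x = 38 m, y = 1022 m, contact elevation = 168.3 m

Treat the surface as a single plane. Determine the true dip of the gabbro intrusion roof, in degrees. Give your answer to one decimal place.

8.9°

Two edge vectors: BH-1→BH-2 = (-261, -130, 45.3), BH-1→BH-3 = (-497, 269, 45.7).
Normal n = (BH-1→BH-2) × (BH-1→BH-3) = (-18126.7, -10586.4, -134819).
So ∂z/∂x = −n_x/n_z = −0.13445 and ∂z/∂y = −n_y/n_z = −0.07852.
Gradient magnitude |∇z| = √(a² + b²) = √(0.01808 + 0.00617) = 0.15570.
True dip = arctan(0.15570) = 8.9°, dipping toward ENE (azimuth ≈ 060°).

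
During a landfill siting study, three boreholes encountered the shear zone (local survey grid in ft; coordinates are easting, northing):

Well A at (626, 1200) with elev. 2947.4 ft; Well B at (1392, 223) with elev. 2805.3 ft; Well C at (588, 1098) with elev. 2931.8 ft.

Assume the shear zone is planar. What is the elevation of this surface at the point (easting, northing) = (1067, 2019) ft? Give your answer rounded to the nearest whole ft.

Two edge vectors: Well A→Well B = (766, -977, -142.1), Well A→Well C = (-38, -102, -15.6).
Normal n = (Well A→Well B) × (Well A→Well C) = (747, 17349.4, -115258).
So ∂z/∂easting = −n_x/n_z = 0.00648 and ∂z/∂northing = −n_y/n_z = 0.15053.
Intercept c from Well A: 2947.4 − 4.06 − 180.63 = 2762.71.
At (1067, 2019): z = 6.9 + 303.9 + 2762.71 = 3073.5 ft.

3074 ft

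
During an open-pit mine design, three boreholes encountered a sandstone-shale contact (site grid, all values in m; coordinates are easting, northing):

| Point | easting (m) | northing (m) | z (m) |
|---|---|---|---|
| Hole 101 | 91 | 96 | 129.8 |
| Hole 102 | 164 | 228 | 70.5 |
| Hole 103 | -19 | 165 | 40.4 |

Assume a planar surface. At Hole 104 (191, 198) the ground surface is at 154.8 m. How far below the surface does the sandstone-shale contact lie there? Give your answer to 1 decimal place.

Two edge vectors: Hole 101→Hole 102 = (73, 132, -59.3), Hole 101→Hole 103 = (-110, 69, -89.4).
Normal n = (Hole 101→Hole 102) × (Hole 101→Hole 103) = (-7709.1, 13049.2, 19557).
So ∂z/∂easting = −n_x/n_z = 0.39419 and ∂z/∂northing = −n_y/n_z = −0.66724.
Intercept c from Hole 101: 129.8 − 35.87 + 64.05 = 157.98.
At (191, 198): z_contact = 75.29 − 132.11 + 157.98 = 101.16 m.
Depth below ground = 154.8 − 101.16 = 53.6 m.

53.6 m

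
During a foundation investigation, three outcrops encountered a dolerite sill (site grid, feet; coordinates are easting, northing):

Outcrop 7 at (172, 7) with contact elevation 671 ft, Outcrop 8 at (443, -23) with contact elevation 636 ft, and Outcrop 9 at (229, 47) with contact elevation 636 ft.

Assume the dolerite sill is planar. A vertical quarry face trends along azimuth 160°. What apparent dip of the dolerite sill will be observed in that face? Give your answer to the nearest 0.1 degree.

26.3°

Let the plane be z = a·easting + b·northing + c.
Outcrop 8−Outcrop 7: 271a − 30b = −35;  Outcrop 9−Outcrop 7: 57a + 40b = −35.
Solving gives a = −0.19522, b = −0.59681.
Unit vector along 160° is (sin 160°, cos 160°) = (0.3420, -0.9397).
Slope in that direction = a·(0.3420) + b·(-0.9397) = 0.49405.
Apparent dip = arctan|0.49405| = 26.3° (true dip is 32.1°, so apparent ≤ true as expected).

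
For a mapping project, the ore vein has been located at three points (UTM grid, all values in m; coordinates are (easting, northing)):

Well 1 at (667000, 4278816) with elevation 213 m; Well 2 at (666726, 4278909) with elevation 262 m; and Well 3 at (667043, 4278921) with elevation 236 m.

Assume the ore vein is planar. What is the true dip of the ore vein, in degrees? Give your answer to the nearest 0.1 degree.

15.2°

Let the plane be z = a·E + b·N + c.
Well 2−Well 1: −274a + 93b = 49;  Well 3−Well 1: 43a + 105b = 23.
Solving gives a = −0.09173, b = 0.25661.
Gradient magnitude |∇z| = √(a² + b²) = √(0.00841 + 0.06585) = 0.27252.
True dip = arctan(0.27252) = 15.2°, dipping toward SSE (azimuth ≈ 160°).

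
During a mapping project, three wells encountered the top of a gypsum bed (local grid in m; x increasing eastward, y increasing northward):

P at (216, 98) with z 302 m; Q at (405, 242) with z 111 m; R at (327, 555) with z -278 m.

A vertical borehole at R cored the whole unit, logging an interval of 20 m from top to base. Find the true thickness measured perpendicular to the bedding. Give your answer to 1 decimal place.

12.4 m

Let the plane be z = a·x + b·y + c.
Q−P: 189a + 144b = −191;  R−P: 111a + 457b = −580.
Solving gives a = −0.05352, b = −1.25615.
|∇z| = √(a²+b²) = 1.25729, so dip δ = arctan(1.25729) = 51.50°.
True thickness = vertical thickness × cos δ = 20 × cos 51.50° = 12.4 m.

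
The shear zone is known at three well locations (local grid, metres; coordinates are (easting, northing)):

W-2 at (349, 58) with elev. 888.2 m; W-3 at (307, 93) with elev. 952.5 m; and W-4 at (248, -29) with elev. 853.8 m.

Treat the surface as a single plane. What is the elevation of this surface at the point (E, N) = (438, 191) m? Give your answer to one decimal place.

980.7 m

Let the plane be z = a·E + b·N + c.
W-3−W-2: −42a + 35b = 64.3;  W-4−W-2: −101a − 87b = −34.4.
Solving gives a = −0.61067, b = 1.10434.
Then c = 888.2 − a·349 − b·58 = 1037.27.
At (438, 191): z = −267.5 + 210.9 + 1037.27 = 980.7 m.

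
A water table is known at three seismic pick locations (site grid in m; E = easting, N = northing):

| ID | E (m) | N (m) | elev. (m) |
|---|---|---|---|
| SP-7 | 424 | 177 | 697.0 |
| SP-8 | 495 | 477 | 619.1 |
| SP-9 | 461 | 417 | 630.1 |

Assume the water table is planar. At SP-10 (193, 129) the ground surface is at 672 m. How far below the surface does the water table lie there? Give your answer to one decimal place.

Let the plane be z = a·E + b·N + c.
SP-8−SP-7: 71a + 300b = −77.9;  SP-9−SP-7: 37a + 240b = −66.9.
Solving gives a = 0.23131, b = −0.31441.
Then c = 697 − a·424 − b·177 = 654.57.
At (193, 129): z_contact = 44.64 − 40.56 + 654.57 = 658.66 m.
Depth below ground = 672 − 658.66 = 13.3 m.

13.3 m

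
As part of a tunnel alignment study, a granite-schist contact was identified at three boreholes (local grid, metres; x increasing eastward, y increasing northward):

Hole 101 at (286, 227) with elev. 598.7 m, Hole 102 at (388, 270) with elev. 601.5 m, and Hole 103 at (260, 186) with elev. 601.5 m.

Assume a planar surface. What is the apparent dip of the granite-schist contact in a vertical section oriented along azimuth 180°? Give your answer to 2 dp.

Two edge vectors: Hole 101→Hole 102 = (102, 43, 2.8), Hole 101→Hole 103 = (-26, -41, 2.8).
Normal n = (Hole 101→Hole 102) × (Hole 101→Hole 103) = (235.2, -358.4, -3064).
So ∂z/∂x = −n_x/n_z = 0.07676 and ∂z/∂y = −n_y/n_z = −0.11697.
Unit vector along 180° is (sin 180°, cos 180°) = (0.0000, -1.0000).
Slope in that direction = a·(0.0000) + b·(-1.0000) = 0.11697.
Apparent dip = arctan|0.11697| = 6.67° (true dip is 8.0°, so apparent ≤ true as expected).

6.67°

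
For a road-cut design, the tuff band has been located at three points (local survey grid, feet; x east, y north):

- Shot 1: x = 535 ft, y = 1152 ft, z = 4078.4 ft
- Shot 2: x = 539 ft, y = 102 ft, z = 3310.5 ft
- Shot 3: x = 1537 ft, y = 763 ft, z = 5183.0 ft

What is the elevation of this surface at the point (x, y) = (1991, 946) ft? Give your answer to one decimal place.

5948.1 ft

Two edge vectors: Shot 1→Shot 2 = (4, -1050, -767.9), Shot 1→Shot 3 = (1002, -389, 1104.6).
Normal n = (Shot 1→Shot 2) × (Shot 1→Shot 3) = (-1458543.1, -773854.2, 1050544).
So ∂z/∂x = −n_x/n_z = 1.388369 and ∂z/∂y = −n_y/n_z = 0.736622.
Intercept c from Shot 1: 4078.4 − 742.78 − 848.59 = 2487.03.
At (1991, 946): z = 2764.2 + 696.8 + 2487.03 = 5948.1 ft.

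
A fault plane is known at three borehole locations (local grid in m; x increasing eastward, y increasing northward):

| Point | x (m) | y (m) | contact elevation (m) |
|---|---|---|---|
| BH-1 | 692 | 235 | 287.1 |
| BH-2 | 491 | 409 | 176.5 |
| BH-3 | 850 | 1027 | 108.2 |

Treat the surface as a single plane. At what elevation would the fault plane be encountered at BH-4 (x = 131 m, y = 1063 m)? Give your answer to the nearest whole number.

-120 m

Let the plane be z = a·x + b·y + c.
BH-2−BH-1: −201a + 174b = −110.6;  BH-3−BH-1: 158a + 792b = −178.9.
Solving gives a = 0.30247, b = −0.28623.
Then c = 287.1 − a·692 − b·235 = 145.05.
At (131, 1063): z = 39.6 − 304.3 + 145.05 = -119.6 m.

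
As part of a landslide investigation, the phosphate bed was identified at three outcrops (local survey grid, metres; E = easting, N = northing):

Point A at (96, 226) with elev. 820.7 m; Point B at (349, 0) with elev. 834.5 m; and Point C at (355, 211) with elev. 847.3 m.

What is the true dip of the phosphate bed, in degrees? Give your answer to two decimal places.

Let the plane be z = a·E + b·N + c.
Point B−Point A: 253a − 226b = 13.8;  Point C−Point A: 259a − 15b = 26.6.
Solving gives a = 0.10604, b = 0.05765.
Gradient magnitude |∇z| = √(a² + b²) = √(0.01124 + 0.00332) = 0.12070.
True dip = arctan(0.12070) = 6.88°, dipping toward WSW (azimuth ≈ 241°).

6.88°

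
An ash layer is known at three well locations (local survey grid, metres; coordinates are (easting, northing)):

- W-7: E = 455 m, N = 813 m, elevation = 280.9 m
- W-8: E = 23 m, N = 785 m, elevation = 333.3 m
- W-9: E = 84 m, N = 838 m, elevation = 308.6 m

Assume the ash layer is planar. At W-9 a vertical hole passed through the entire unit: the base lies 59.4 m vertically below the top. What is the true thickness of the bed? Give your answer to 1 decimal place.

55.8 m

Two edge vectors: W-7→W-8 = (-432, -28, 52.4), W-7→W-9 = (-371, 25, 27.7).
Normal n = (W-7→W-8) × (W-7→W-9) = (-2085.6, -7474, -21188).
So ∂z/∂E = −n_x/n_z = −0.09843 and ∂z/∂N = −n_y/n_z = −0.35275.
|∇z| = √(a²+b²) = 0.36622, so dip δ = arctan(0.36622) = 20.11°.
True thickness = vertical thickness × cos δ = 59.4 × cos 20.11° = 55.8 m.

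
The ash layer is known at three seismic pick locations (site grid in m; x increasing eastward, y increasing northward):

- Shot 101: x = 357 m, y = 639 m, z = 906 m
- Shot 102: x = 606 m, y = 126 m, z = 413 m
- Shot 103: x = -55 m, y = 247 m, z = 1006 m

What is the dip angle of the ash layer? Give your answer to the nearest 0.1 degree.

Let the plane be z = a·x + b·y + c.
Shot 102−Shot 101: 249a − 513b = −493;  Shot 103−Shot 101: −412a − 392b = 100.
Solving gives a = −0.79154, b = 0.57682.
Gradient magnitude |∇z| = √(a² + b²) = √(0.62653 + 0.33272) = 0.97941.
True dip = arctan(0.97941) = 44.4°, dipping toward SE (azimuth ≈ 126°).

44.4°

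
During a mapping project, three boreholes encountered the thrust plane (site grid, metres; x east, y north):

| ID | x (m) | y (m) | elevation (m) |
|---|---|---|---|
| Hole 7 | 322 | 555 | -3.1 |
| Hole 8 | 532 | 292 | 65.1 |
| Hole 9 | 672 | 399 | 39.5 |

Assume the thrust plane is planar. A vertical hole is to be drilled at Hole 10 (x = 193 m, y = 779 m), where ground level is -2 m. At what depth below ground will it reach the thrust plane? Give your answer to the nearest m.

59 m

Let the plane be z = a·x + b·y + c.
Hole 8−Hole 7: 210a − 263b = 68.2;  Hole 9−Hole 7: 350a − 156b = 42.6.
Solving gives a = 0.00952, b = −0.25171.
Then c = -3.1 − a·322 − b·555 = 133.53.
At (193, 779): z_contact = 1.8 − 196.1 + 133.53 = -60.7 m.
Depth below ground = -2 − (-60.7) = 59 m.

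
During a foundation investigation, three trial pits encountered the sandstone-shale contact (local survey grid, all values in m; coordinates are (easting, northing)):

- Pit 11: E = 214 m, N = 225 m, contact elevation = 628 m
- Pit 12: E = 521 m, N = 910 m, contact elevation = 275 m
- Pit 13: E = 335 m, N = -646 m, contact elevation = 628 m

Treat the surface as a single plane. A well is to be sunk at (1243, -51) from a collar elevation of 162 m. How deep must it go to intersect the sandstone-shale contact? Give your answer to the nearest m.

Two edge vectors: Pit 11→Pit 12 = (307, 685, -353), Pit 11→Pit 13 = (121, -871, 0).
Normal n = (Pit 11→Pit 12) × (Pit 11→Pit 13) = (-307463, -42713, -350282).
So ∂z/∂E = −n_x/n_z = −0.87776 and ∂z/∂N = −n_y/n_z = −0.12194.
Intercept c from Pit 11: 628 + 187.84 + 27.44 = 843.28.
At (1243, -51): z_contact = −1091.1 + 6.2 + 843.28 = -241.6 m.
Depth below ground = 162 − (-241.6) = 404 m.

404 m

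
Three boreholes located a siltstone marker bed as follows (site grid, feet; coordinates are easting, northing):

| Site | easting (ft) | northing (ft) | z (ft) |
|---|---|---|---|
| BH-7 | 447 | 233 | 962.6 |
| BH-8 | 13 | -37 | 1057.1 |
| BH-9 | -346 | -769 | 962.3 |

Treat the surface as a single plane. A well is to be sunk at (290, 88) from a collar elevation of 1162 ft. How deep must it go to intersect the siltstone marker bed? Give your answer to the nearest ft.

Two edge vectors: BH-7→BH-8 = (-434, -270, 94.5), BH-7→BH-9 = (-793, -1002, -0.3).
Normal n = (BH-7→BH-8) × (BH-7→BH-9) = (94770, -75068.7, 220758).
So ∂z/∂easting = −n_x/n_z = −0.42929 and ∂z/∂northing = −n_y/n_z = 0.34005.
Intercept c from BH-7: 962.6 + 191.89 − 79.23 = 1075.26.
At (290, 88): z_contact = −124.5 + 29.9 + 1075.26 = 980.7 ft.
Depth below ground = 1162 − 980.7 = 181 ft.

181 ft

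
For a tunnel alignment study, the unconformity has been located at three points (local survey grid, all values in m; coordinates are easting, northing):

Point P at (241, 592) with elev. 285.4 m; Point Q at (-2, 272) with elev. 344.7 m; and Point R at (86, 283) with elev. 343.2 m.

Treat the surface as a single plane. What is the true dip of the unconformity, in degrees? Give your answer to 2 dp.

Two edge vectors: Point P→Point Q = (-243, -320, 59.3), Point P→Point R = (-155, -309, 57.8).
Normal n = (Point P→Point Q) × (Point P→Point R) = (-172.3, 4853.9, 25487).
So ∂z/∂easting = −n_x/n_z = 0.00676 and ∂z/∂northing = −n_y/n_z = −0.19045.
Gradient magnitude |∇z| = √(a² + b²) = √(0.00005 + 0.03627) = 0.19057.
True dip = arctan(0.19057) = 10.79°, dipping toward N (azimuth ≈ 358°).

10.79°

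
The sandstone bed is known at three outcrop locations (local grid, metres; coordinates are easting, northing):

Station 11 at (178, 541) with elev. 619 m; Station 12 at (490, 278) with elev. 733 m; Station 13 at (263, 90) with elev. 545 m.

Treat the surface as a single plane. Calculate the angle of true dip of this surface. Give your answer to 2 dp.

33.42°

Let the plane be z = a·easting + b·northing + c.
Station 12−Station 11: 312a − 263b = 114;  Station 13−Station 11: 85a − 451b = −74.
Solving gives a = 0.59883, b = 0.27694.
Gradient magnitude |∇z| = √(a² + b²) = √(0.35860 + 0.07670) = 0.65977.
True dip = arctan(0.65977) = 33.42°, dipping toward WSW (azimuth ≈ 245°).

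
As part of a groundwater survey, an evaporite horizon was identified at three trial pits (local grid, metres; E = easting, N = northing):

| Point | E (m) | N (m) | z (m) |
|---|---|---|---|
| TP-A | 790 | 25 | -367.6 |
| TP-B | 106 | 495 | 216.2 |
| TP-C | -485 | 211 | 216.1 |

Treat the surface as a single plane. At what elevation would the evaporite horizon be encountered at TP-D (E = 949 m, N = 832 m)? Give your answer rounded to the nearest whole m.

Two edge vectors: TP-A→TP-B = (-684, 470, 583.8), TP-A→TP-C = (-1275, 186, 583.7).
Normal n = (TP-A→TP-B) × (TP-A→TP-C) = (165752.2, -345094.2, 472026).
So ∂z/∂E = −n_x/n_z = −0.35115 and ∂z/∂N = −n_y/n_z = 0.73109.
Intercept c from TP-A: -367.6 + 277.41 − 18.28 = −108.47.
At (949, 832): z = −333.2 + 608.3 − 108.47 = 166.6 m.

167 m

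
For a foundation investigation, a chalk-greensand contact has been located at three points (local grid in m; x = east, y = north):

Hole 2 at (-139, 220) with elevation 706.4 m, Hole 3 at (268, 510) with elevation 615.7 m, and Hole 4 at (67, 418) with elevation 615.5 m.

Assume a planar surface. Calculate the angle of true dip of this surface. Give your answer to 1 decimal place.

44.0°

Let the plane be z = a·x + b·y + c.
Hole 3−Hole 2: 407a + 290b = −90.7;  Hole 4−Hole 2: 206a + 198b = −90.9.
Solving gives a = 0.40307, b = −0.87845.
Gradient magnitude |∇z| = √(a² + b²) = √(0.16247 + 0.77167) = 0.96651.
True dip = arctan(0.96651) = 44.0°, dipping toward NNW (azimuth ≈ 335°).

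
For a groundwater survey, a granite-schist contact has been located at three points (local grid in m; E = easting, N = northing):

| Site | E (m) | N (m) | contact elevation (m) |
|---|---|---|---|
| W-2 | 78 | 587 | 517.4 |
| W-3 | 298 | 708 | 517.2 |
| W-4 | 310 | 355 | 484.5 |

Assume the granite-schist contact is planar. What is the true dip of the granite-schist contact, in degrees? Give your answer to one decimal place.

Two edge vectors: W-2→W-3 = (220, 121, -0.2), W-2→W-4 = (232, -232, -32.9).
Normal n = (W-2→W-3) × (W-2→W-4) = (-4027.3, 7191.6, -79112).
So ∂z/∂E = −n_x/n_z = −0.05091 and ∂z/∂N = −n_y/n_z = 0.09090.
Gradient magnitude |∇z| = √(a² + b²) = √(0.00259 + 0.00826) = 0.10419.
True dip = arctan(0.10419) = 5.9°, dipping toward SSE (azimuth ≈ 151°).

5.9°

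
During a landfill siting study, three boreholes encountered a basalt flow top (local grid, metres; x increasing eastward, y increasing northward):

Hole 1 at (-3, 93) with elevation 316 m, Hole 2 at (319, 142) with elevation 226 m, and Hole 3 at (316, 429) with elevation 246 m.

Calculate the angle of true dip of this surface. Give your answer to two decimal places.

Let the plane be z = a·x + b·y + c.
Hole 2−Hole 1: 322a + 49b = −90;  Hole 3−Hole 1: 319a + 336b = −70.
Solving gives a = −0.28965, b = 0.06666.
Gradient magnitude |∇z| = √(a² + b²) = √(0.08390 + 0.00444) = 0.29722.
True dip = arctan(0.29722) = 16.55°, dipping toward ESE (azimuth ≈ 103°).

16.55°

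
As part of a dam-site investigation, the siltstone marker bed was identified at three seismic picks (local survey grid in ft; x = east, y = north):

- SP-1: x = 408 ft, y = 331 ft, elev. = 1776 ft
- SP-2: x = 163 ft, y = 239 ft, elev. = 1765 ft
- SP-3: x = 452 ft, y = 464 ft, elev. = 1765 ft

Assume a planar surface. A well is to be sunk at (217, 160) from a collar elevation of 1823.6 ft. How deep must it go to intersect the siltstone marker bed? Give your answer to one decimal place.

45.1 ft

Let the plane be z = a·x + b·y + c.
SP-2−SP-1: −245a − 92b = −11;  SP-3−SP-1: 44a + 133b = −11.
Solving gives a = 0.08673, b = −0.11140.
Then c = 1776 − a·408 − b·331 = 1777.49.
At (217, 160): z_contact = 18.82 − 17.82 + 1777.49 = 1778.48 ft.
Depth below ground = 1823.6 − 1778.48 = 45.1 ft.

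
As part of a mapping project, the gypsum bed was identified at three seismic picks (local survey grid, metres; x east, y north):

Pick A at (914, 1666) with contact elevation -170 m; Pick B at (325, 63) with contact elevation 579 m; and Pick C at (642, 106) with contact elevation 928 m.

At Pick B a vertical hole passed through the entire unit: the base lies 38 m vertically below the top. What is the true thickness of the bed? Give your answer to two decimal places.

Two edge vectors: Pick A→Pick B = (-589, -1603, 749), Pick A→Pick C = (-272, -1560, 1098).
Normal n = (Pick A→Pick B) × (Pick A→Pick C) = (-591654, 442994, 482824).
So ∂z/∂x = −n_x/n_z = 1.22540 and ∂z/∂y = −n_y/n_z = −0.91751.
|∇z| = √(a²+b²) = 1.53083, so dip δ = arctan(1.53083) = 56.85°.
True thickness = vertical thickness × cos δ = 38 × cos 56.85° = 20.78 m.

20.78 m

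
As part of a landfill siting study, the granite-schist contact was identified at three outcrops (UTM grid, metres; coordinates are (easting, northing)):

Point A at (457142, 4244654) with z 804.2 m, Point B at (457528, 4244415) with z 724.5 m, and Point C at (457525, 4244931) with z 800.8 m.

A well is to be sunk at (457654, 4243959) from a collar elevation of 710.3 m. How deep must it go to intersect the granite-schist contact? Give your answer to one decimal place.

Two edge vectors: Point A→Point B = (386, -239, -79.7), Point A→Point C = (383, 277, -3.4).
Normal n = (Point A→Point B) × (Point A→Point C) = (22889.5, -29212.7, 198459).
So ∂z/∂E = −n_x/n_z = −0.115336165 and ∂z/∂N = −n_y/n_z = 0.147197658.
Intercept c from Point A: 804.2 + 52725.01 − 624803.13 = −571273.92.
At (457654, 4243959): z_contact = −52784.06 + 624700.83 − 571273.92 = 642.85 m.
Depth below ground = 710.3 − 642.85 = 67.5 m.

67.5 m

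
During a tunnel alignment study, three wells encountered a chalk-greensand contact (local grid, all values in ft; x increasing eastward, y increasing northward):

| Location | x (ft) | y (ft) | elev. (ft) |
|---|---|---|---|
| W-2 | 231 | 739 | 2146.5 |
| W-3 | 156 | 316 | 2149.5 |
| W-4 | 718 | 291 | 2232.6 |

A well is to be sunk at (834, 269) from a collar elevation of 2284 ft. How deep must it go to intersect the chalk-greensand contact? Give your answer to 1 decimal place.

Let the plane be z = a·x + b·y + c.
W-3−W-2: −75a − 423b = 3;  W-4−W-2: 487a − 448b = 86.1.
Solving gives a = 0.14639, b = −0.03305.
Then c = 2146.5 − a·231 − b·739 = 2137.11.
At (834, 269): z_contact = 122.09 − 8.89 + 2137.11 = 2250.31 ft.
Depth below ground = 2284 − 2250.31 = 33.7 ft.

33.7 ft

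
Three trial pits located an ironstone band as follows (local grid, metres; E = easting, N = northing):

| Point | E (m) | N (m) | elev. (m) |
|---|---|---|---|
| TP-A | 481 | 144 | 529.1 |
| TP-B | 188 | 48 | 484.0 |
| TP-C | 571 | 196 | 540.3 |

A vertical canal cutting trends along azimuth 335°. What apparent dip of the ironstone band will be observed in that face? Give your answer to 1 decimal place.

Two edge vectors: TP-A→TP-B = (-293, -96, -45.1), TP-A→TP-C = (90, 52, 11.2).
Normal n = (TP-A→TP-B) × (TP-A→TP-C) = (1270, -777.4, -6596).
So ∂z/∂E = −n_x/n_z = 0.19254 and ∂z/∂N = −n_y/n_z = −0.11786.
Unit vector along 335° is (sin 335°, cos 335°) = (-0.4226, 0.9063).
Slope in that direction = a·(-0.4226) + b·(0.9063) = −0.18819.
Apparent dip = arctan|0.18819| = 10.7° (true dip is 12.7°, so apparent ≤ true as expected).

10.7°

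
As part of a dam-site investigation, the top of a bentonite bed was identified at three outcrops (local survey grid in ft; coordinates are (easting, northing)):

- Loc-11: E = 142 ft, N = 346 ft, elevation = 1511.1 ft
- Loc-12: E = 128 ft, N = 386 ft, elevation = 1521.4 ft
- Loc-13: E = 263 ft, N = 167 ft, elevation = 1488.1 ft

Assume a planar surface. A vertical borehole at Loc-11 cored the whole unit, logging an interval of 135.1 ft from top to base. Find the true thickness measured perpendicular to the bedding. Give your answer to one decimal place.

117.9 ft

Two edge vectors: Loc-11→Loc-12 = (-14, 40, 10.3), Loc-11→Loc-13 = (121, -179, -23).
Normal n = (Loc-11→Loc-12) × (Loc-11→Loc-13) = (923.7, 924.3, -2334).
So ∂z/∂E = −n_x/n_z = 0.39576 and ∂z/∂N = −n_y/n_z = 0.39602.
|∇z| = √(a²+b²) = 0.55987, so dip δ = arctan(0.55987) = 29.24°.
True thickness = vertical thickness × cos δ = 135.1 × cos 29.24° = 117.9 ft.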